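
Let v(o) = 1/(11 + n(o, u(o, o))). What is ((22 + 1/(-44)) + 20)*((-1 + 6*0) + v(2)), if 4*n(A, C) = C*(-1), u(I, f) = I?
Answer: -35093/924 ≈ -37.979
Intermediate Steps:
n(A, C) = -C/4 (n(A, C) = (C*(-1))/4 = (-C)/4 = -C/4)
v(o) = 1/(11 - o/4)
((22 + 1/(-44)) + 20)*((-1 + 6*0) + v(2)) = ((22 + 1/(-44)) + 20)*((-1 + 6*0) - 4/(-44 + 2)) = ((22 - 1/44) + 20)*((-1 + 0) - 4/(-42)) = (967/44 + 20)*(-1 - 4*(-1/42)) = 1847*(-1 + 2/21)/44 = (1847/44)*(-19/21) = -35093/924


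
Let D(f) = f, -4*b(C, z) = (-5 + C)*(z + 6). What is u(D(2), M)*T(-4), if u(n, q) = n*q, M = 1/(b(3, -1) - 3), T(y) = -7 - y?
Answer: 12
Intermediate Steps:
b(C, z) = -(-5 + C)*(6 + z)/4 (b(C, z) = -(-5 + C)*(z + 6)/4 = -(-5 + C)*(6 + z)/4)
M = -2 (M = 1/((15/2 - 3/2*3 + (5/4)*(-1) - 1/4*3*(-1)) - 3) = 1/((15/2 - 9/2 - 5/4 + 3/4) - 3) = 1/(5/2 - 3) = 1/(-1/2) = -2)
u(D(2), M)*T(-4) = (2*(-2))*(-7 - 1*(-4)) = -4*(-7 + 4) = -4*(-3) = 12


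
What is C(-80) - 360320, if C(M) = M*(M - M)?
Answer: -360320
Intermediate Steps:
C(M) = 0 (C(M) = M*0 = 0)
C(-80) - 360320 = 0 - 360320 = -360320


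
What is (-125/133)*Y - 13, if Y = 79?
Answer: -11604/133 ≈ -87.248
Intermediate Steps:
(-125/133)*Y - 13 = -125/133*79 - 13 = -9875/133 - 13 = -11604/133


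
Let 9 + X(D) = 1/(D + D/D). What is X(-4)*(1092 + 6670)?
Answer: -217336/3 ≈ -72445.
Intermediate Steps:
X(D) = -9 + 1/(1 + D) (X(D) = -9 + 1/(D + D/D) = -9 + 1/(D + 1) = -9 + 1/(1 + D))
X(-4)*(1092 + 6670) = ((-8 - 9*(-4))/(1 - 4))*(1092 + 6670) = ((-8 + 36)/(-3))*7762 = -1/3*28*7762 = -28/3*7762 = -217336/3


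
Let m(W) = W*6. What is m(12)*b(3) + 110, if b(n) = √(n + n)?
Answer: 110 + 72*√6 ≈ 286.36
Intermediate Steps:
m(W) = 6*W
b(n) = √2*√n (b(n) = √(2*n) = √2*√n)
m(12)*b(3) + 110 = (6*12)*(√2*√3) + 110 = 72*√6 + 110 = 110 + 72*√6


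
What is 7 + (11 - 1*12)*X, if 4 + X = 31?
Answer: -20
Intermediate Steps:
X = 27 (X = -4 + 31 = 27)
7 + (11 - 1*12)*X = 7 + (11 - 1*12)*27 = 7 + (11 - 12)*27 = 7 - 1*27 = 7 - 27 = -20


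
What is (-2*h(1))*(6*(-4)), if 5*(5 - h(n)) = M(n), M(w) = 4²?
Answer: 432/5 ≈ 86.400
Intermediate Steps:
M(w) = 16
h(n) = 9/5 (h(n) = 5 - ⅕*16 = 5 - 16/5 = 9/5)
(-2*h(1))*(6*(-4)) = (-2*9/5)*(6*(-4)) = -18/5*(-24) = 432/5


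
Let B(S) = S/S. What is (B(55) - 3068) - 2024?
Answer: -5091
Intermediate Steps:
B(S) = 1
(B(55) - 3068) - 2024 = (1 - 3068) - 2024 = -3067 - 2024 = -5091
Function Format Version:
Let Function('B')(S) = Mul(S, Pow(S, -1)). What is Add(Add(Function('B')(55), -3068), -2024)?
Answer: -5091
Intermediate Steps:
Function('B')(S) = 1
Add(Add(Function('B')(55), -3068), -2024) = Add(Add(1, -3068), -2024) = Add(-3067, -2024) = -5091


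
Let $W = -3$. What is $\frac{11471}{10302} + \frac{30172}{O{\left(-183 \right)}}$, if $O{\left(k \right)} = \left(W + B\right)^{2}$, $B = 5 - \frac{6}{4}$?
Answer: $\frac{1243339247}{10302} \approx 1.2069 \cdot 10^{5}$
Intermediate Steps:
$B = \frac{7}{2}$ ($B = 5 - 6 \cdot \frac{1}{4} = 5 - \frac{3}{2} = \frac{7}{2} \approx 3.5$)
$O{\left(k \right)} = \frac{1}{4}$ ($O{\left(k \right)} = \left(-3 + \frac{7}{2}\right)^{2} = \left(\frac{1}{2}\right)^{2} = \frac{1}{4}$)
$\frac{11471}{10302} + \frac{30172}{O{\left(-183 \right)}} = \frac{11471}{10302} + 30172 \frac{1}{\frac{1}{4}} = 11471 \cdot \frac{1}{10302} + 30172 \cdot 4 = \frac{11471}{10302} + 120688 = \frac{1243339247}{10302}$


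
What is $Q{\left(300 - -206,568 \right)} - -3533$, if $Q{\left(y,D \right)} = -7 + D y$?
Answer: $290934$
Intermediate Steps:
$Q{\left(300 - -206,568 \right)} - -3533 = \left(-7 + 568 \left(300 - -206\right)\right) - -3533 = \left(-7 + 568 \left(300 + 206\right)\right) + 3533 = \left(-7 + 568 \cdot 506\right) + 3533 = \left(-7 + 287408\right) + 3533 = 287401 + 3533 = 290934$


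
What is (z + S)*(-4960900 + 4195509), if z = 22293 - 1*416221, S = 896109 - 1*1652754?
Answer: 880638219043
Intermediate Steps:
S = -756645 (S = 896109 - 1652754 = -756645)
z = -393928 (z = 22293 - 416221 = -393928)
(z + S)*(-4960900 + 4195509) = (-393928 - 756645)*(-4960900 + 4195509) = -1150573*(-765391) = 880638219043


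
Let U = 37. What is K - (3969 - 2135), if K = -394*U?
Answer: -16412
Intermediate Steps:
K = -14578 (K = -394*37 = -14578)
K - (3969 - 2135) = -14578 - (3969 - 2135) = -14578 - 1*1834 = -14578 - 1834 = -16412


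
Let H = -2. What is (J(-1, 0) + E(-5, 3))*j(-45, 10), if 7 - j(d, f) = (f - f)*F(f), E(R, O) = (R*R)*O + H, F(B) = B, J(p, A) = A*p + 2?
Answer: 525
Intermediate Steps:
J(p, A) = 2 + A*p
E(R, O) = -2 + O*R² (E(R, O) = (R*R)*O - 2 = R²*O - 2 = O*R² - 2 = -2 + O*R²)
j(d, f) = 7 (j(d, f) = 7 - (f - f)*f = 7 - 0*f = 7 - 1*0 = 7 + 0 = 7)
(J(-1, 0) + E(-5, 3))*j(-45, 10) = ((2 + 0*(-1)) + (-2 + 3*(-5)²))*7 = ((2 + 0) + (-2 + 3*25))*7 = (2 + (-2 + 75))*7 = (2 + 73)*7 = 75*7 = 525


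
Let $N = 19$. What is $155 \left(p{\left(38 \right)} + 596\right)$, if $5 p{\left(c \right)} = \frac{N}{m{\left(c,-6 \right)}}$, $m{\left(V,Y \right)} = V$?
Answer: $\frac{184791}{2} \approx 92396.0$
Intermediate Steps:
$p{\left(c \right)} = \frac{19}{5 c}$ ($p{\left(c \right)} = \frac{19 \frac{1}{c}}{5} = \frac{19}{5 c}$)
$155 \left(p{\left(38 \right)} + 596\right) = 155 \left(\frac{19}{5 \cdot 38} + 596\right) = 155 \left(\frac{19}{5} \cdot \frac{1}{38} + 596\right) = 155 \left(\frac{1}{10} + 596\right) = 155 \cdot \frac{5961}{10} = \frac{184791}{2}$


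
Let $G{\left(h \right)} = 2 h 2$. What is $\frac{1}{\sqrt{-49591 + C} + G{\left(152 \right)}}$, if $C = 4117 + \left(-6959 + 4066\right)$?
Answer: $\frac{608}{418031} - \frac{i \sqrt{48367}}{418031} \approx 0.0014544 - 0.0005261 i$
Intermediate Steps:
$G{\left(h \right)} = 4 h$
$C = 1224$ ($C = 4117 - 2893 = 1224$)
$\frac{1}{\sqrt{-49591 + C} + G{\left(152 \right)}} = \frac{1}{\sqrt{-49591 + 1224} + 4 \cdot 152} = \frac{1}{\sqrt{-48367} + 608} = \frac{1}{i \sqrt{48367} + 608} = \frac{1}{608 + i \sqrt{48367}}$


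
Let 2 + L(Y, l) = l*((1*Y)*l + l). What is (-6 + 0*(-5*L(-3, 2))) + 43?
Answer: 37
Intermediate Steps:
L(Y, l) = -2 + l*(l + Y*l) (L(Y, l) = -2 + l*((1*Y)*l + l) = -2 + l*(Y*l + l) = -2 + l*(l + Y*l))
(-6 + 0*(-5*L(-3, 2))) + 43 = (-6 + 0*(-5*(-2 + 2² - 3*2²))) + 43 = (-6 + 0*(-5*(-2 + 4 - 3*4))) + 43 = (-6 + 0*(-5*(-2 + 4 - 12))) + 43 = (-6 + 0*(-5*(-10))) + 43 = (-6 + 0*50) + 43 = (-6 + 0) + 43 = -6 + 43 = 37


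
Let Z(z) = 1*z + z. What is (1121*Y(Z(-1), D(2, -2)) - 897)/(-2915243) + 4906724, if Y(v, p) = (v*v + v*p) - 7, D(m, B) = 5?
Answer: 14304292809402/2915243 ≈ 4.9067e+6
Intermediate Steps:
Z(z) = 2*z (Z(z) = z + z = 2*z)
Y(v, p) = -7 + v² + p*v (Y(v, p) = (v² + p*v) - 7 = -7 + v² + p*v)
(1121*Y(Z(-1), D(2, -2)) - 897)/(-2915243) + 4906724 = (1121*(-7 + (2*(-1))² + 5*(2*(-1))) - 897)/(-2915243) + 4906724 = (1121*(-7 + (-2)² + 5*(-2)) - 897)*(-1/2915243) + 4906724 = (1121*(-7 + 4 - 10) - 897)*(-1/2915243) + 4906724 = (1121*(-13) - 897)*(-1/2915243) + 4906724 = (-14573 - 897)*(-1/2915243) + 4906724 = -15470*(-1/2915243) + 4906724 = 15470/2915243 + 4906724 = 14304292809402/2915243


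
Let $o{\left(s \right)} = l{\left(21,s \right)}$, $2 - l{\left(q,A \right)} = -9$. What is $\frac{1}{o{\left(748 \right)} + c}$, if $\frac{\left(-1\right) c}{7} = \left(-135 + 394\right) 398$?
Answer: $- \frac{1}{721563} \approx -1.3859 \cdot 10^{-6}$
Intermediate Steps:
$l{\left(q,A \right)} = 11$ ($l{\left(q,A \right)} = 2 - -9 = 2 + 9 = 11$)
$c = -721574$ ($c = - 7 \left(-135 + 394\right) 398 = - 7 \cdot 259 \cdot 398 = \left(-7\right) 103082 = -721574$)
$o{\left(s \right)} = 11$
$\frac{1}{o{\left(748 \right)} + c} = \frac{1}{11 - 721574} = \frac{1}{-721563} = - \frac{1}{721563}$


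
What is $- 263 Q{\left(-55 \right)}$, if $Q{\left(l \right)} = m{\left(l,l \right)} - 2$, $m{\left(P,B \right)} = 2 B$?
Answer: $29456$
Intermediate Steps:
$Q{\left(l \right)} = -2 + 2 l$ ($Q{\left(l \right)} = 2 l - 2 = -2 + 2 l$)
$- 263 Q{\left(-55 \right)} = - 263 \left(-2 + 2 \left(-55\right)\right) = - 263 \left(-2 - 110\right) = \left(-263\right) \left(-112\right) = 29456$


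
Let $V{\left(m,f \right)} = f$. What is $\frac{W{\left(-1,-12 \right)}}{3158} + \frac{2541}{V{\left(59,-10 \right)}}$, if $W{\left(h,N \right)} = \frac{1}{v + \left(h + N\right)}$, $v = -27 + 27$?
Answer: $- \frac{26079556}{102635} \approx -254.1$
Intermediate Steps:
$v = 0$
$W{\left(h,N \right)} = \frac{1}{N + h}$ ($W{\left(h,N \right)} = \frac{1}{0 + \left(h + N\right)} = \frac{1}{0 + \left(N + h\right)} = \frac{1}{N + h}$)
$\frac{W{\left(-1,-12 \right)}}{3158} + \frac{2541}{V{\left(59,-10 \right)}} = \frac{1}{\left(-12 - 1\right) 3158} + \frac{2541}{-10} = \frac{1}{-13} \cdot \frac{1}{3158} + 2541 \left(- \frac{1}{10}\right) = \left(- \frac{1}{13}\right) \frac{1}{3158} - \frac{2541}{10} = - \frac{1}{41054} - \frac{2541}{10} = - \frac{26079556}{102635}$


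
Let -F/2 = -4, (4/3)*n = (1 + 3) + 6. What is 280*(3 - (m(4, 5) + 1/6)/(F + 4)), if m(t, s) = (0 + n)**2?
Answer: -8575/18 ≈ -476.39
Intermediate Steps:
n = 15/2 (n = 3*((1 + 3) + 6)/4 = 3*(4 + 6)/4 = (3/4)*10 = 15/2 ≈ 7.5000)
F = 8 (F = -2*(-4) = 8)
m(t, s) = 225/4 (m(t, s) = (0 + 15/2)**2 = (15/2)**2 = 225/4)
280*(3 - (m(4, 5) + 1/6)/(F + 4)) = 280*(3 - (225/4 + 1/6)/(8 + 4)) = 280*(3 - (225/4 + 1/6)/12) = 280*(3 - 677/(12*12)) = 280*(3 - 1*677/144) = 280*(3 - 677/144) = 280*(-245/144) = -8575/18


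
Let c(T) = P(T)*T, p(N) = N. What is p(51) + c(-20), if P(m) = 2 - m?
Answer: -389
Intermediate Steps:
c(T) = T*(2 - T) (c(T) = (2 - T)*T = T*(2 - T))
p(51) + c(-20) = 51 - 20*(2 - 1*(-20)) = 51 - 20*(2 + 20) = 51 - 20*22 = 51 - 440 = -389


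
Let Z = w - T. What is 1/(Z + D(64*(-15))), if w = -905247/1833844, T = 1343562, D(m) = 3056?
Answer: -1833844/2458279790311 ≈ -7.4599e-7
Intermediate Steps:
w = -905247/1833844 (w = -905247*1/1833844 = -905247/1833844 ≈ -0.49363)
Z = -2463884017575/1833844 (Z = -905247/1833844 - 1*1343562 = -905247/1833844 - 1343562 = -2463884017575/1833844 ≈ -1.3436e+6)
1/(Z + D(64*(-15))) = 1/(-2463884017575/1833844 + 3056) = 1/(-2458279790311/1833844) = -1833844/2458279790311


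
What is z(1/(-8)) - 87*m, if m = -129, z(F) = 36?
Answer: 11259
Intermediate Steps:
z(1/(-8)) - 87*m = 36 - 87*(-129) = 36 + 11223 = 11259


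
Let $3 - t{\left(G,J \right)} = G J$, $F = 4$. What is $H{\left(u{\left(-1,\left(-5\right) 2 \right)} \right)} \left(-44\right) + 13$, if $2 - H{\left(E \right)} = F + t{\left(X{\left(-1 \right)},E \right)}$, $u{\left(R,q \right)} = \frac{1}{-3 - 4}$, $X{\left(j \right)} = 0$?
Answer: $233$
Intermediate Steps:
$t{\left(G,J \right)} = 3 - G J$
$u{\left(R,q \right)} = - \frac{1}{7}$ ($u{\left(R,q \right)} = \frac{1}{-7} = - \frac{1}{7}$)
$H{\left(E \right)} = -5$ ($H{\left(E \right)} = 2 - \left(4 + \left(3 - 0 E\right)\right) = 2 - \left(4 + \left(3 + 0\right)\right) = 2 - \left(4 + 3\right) = 2 - 7 = -5$)
$H{\left(u{\left(-1,\left(-5\right) 2 \right)} \right)} \left(-44\right) + 13 = \left(-5\right) \left(-44\right) + 13 = 220 + 13 = 233$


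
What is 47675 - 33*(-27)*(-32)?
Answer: 19163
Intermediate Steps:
47675 - 33*(-27)*(-32) = 47675 + 891*(-32) = 47675 - 28512 = 19163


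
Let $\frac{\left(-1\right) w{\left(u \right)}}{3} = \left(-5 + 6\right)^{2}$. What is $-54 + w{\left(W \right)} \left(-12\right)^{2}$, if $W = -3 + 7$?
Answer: $-486$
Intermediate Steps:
$W = 4$
$w{\left(u \right)} = -3$ ($w{\left(u \right)} = - 3 \left(-5 + 6\right)^{2} = - 3 \cdot 1^{2} = \left(-3\right) 1 = -3$)
$-54 + w{\left(W \right)} \left(-12\right)^{2} = -54 - 3 \left(-12\right)^{2} = -54 - 432 = -486$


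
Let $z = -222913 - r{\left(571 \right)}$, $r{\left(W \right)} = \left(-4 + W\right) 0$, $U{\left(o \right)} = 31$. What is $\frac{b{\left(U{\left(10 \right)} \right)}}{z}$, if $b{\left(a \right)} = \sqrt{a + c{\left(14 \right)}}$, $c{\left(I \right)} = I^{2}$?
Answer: $- \frac{\sqrt{227}}{222913} \approx -6.7589 \cdot 10^{-5}$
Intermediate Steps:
$r{\left(W \right)} = 0$
$b{\left(a \right)} = \sqrt{196 + a}$ ($b{\left(a \right)} = \sqrt{a + 14^{2}} = \sqrt{a + 196} = \sqrt{196 + a}$)
$z = -222913$ ($z = -222913 - 0 = -222913 + 0 = -222913$)
$\frac{b{\left(U{\left(10 \right)} \right)}}{z} = \frac{\sqrt{196 + 31}}{-222913} = \sqrt{227} \left(- \frac{1}{222913}\right) = - \frac{\sqrt{227}}{222913}$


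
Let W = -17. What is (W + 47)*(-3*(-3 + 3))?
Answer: 0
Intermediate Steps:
(W + 47)*(-3*(-3 + 3)) = (-17 + 47)*(-3*(-3 + 3)) = 30*(-3*0) = 30*0 = 0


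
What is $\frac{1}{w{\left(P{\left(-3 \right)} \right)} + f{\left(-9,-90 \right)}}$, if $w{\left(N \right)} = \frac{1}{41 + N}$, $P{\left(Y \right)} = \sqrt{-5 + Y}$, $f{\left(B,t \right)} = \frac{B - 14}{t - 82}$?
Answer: $\frac{7894628}{1247457} + \frac{59168 i \sqrt{2}}{1247457} \approx 6.3286 + 0.067077 i$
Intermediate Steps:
$f{\left(B,t \right)} = \frac{-14 + B}{-82 + t}$
$\frac{1}{w{\left(P{\left(-3 \right)} \right)} + f{\left(-9,-90 \right)}} = \frac{1}{\frac{1}{41 + \sqrt{-5 - 3}} + \frac{-14 - 9}{-82 - 90}} = \frac{1}{\frac{1}{41 + \sqrt{-8}} + \frac{1}{-172} \left(-23\right)} = \frac{1}{\frac{1}{41 + 2 i \sqrt{2}} - - \frac{23}{172}} = \frac{1}{\frac{1}{41 + 2 i \sqrt{2}} + \frac{23}{172}} = \frac{1}{\frac{23}{172} + \frac{1}{41 + 2 i \sqrt{2}}}$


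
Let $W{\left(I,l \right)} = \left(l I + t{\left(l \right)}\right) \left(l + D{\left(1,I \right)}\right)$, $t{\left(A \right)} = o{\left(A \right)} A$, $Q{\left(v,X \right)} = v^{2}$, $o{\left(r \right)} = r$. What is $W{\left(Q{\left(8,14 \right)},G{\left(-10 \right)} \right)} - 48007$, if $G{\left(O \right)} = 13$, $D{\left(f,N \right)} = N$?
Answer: $29070$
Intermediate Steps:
$t{\left(A \right)} = A^{2}$ ($t{\left(A \right)} = A A = A^{2}$)
$W{\left(I,l \right)} = \left(I + l\right) \left(l^{2} + I l\right)$ ($W{\left(I,l \right)} = \left(l I + l^{2}\right) \left(l + I\right) = \left(I l + l^{2}\right) \left(I + l\right) = \left(l^{2} + I l\right) \left(I + l\right) = \left(I + l\right) \left(l^{2} + I l\right)$)
$W{\left(Q{\left(8,14 \right)},G{\left(-10 \right)} \right)} - 48007 = 13 \left(\left(8^{2}\right)^{2} + 13^{2} + 2 \cdot 8^{2} \cdot 13\right) - 48007 = 13 \left(64^{2} + 169 + 2 \cdot 64 \cdot 13\right) - 48007 = 13 \left(4096 + 169 + 1664\right) - 48007 = 13 \cdot 5929 - 48007 = 77077 - 48007 = 29070$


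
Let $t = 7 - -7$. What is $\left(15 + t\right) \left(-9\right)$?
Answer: $-261$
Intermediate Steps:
$t = 14$ ($t = 7 + 7 = 14$)
$\left(15 + t\right) \left(-9\right) = \left(15 + 14\right) \left(-9\right) = 29 \left(-9\right) = -261$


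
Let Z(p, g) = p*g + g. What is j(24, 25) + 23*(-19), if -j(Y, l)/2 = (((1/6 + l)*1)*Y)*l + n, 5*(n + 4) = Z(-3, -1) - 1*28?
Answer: -153093/5 ≈ -30619.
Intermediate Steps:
Z(p, g) = g + g*p (Z(p, g) = g*p + g = g + g*p)
n = -46/5 (n = -4 + (-(1 - 3) - 1*28)/5 = -4 + (-1*(-2) - 28)/5 = -4 + (2 - 28)/5 = -4 + (1/5)*(-26) = -4 - 26/5 = -46/5 ≈ -9.2000)
j(Y, l) = 92/5 - 2*Y*l*(1/6 + l) (j(Y, l) = -2*((((1/6 + l)*1)*Y)*l - 46/5) = -2*(((1/6 + l)*Y)*l - 46/5) = -2*((Y*(1/6 + l))*l - 46/5) = -2*(Y*l*(1/6 + l) - 46/5) = -2*(-46/5 + Y*l*(1/6 + l)) = 92/5 - 2*Y*l*(1/6 + l))
j(24, 25) + 23*(-19) = (92/5 - 2*24*25**2 - 1/3*24*25) + 23*(-19) = (92/5 - 2*24*625 - 200) - 437 = (92/5 - 30000 - 200) - 437 = -150908/5 - 437 = -153093/5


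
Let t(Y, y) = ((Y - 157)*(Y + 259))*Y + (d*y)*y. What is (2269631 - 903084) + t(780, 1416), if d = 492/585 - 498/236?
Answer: 32741377663/65 ≈ 5.0371e+8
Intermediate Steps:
d = -29203/23010 (d = 492*(1/585) - 498*1/236 = 164/195 - 249/118 = -29203/23010 ≈ -1.2691)
t(Y, y) = -29203*y**2/23010 + Y*(-157 + Y)*(259 + Y) (t(Y, y) = ((Y - 157)*(Y + 259))*Y + (-29203*y/23010)*y = ((-157 + Y)*(259 + Y))*Y - 29203*y**2/23010 = Y*(-157 + Y)*(259 + Y) - 29203*y**2/23010 = -29203*y**2/23010 + Y*(-157 + Y)*(259 + Y))
(2269631 - 903084) + t(780, 1416) = (2269631 - 903084) + (780**3 - 40663*780 + 102*780**2 - 29203/23010*1416**2) = 1366547 + (474552000 - 31717140 + 102*608400 - 29203/23010*2005056) = 1366547 + (474552000 - 31717140 + 62056800 - 165405792/65) = 1366547 + 32652552108/65 = 32741377663/65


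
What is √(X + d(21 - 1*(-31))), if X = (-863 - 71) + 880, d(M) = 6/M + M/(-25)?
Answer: I*√945802/130 ≈ 7.4809*I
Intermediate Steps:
d(M) = 6/M - M/25 (d(M) = 6/M + M*(-1/25) = 6/M - M/25)
X = -54 (X = -934 + 880 = -54)
√(X + d(21 - 1*(-31))) = √(-54 + (6/(21 - 1*(-31)) - (21 - 1*(-31))/25)) = √(-54 + (6/(21 + 31) - (21 + 31)/25)) = √(-54 + (6/52 - 1/25*52)) = √(-54 + (6*(1/52) - 52/25)) = √(-54 + (3/26 - 52/25)) = √(-54 - 1277/650) = √(-36377/650) = I*√945802/130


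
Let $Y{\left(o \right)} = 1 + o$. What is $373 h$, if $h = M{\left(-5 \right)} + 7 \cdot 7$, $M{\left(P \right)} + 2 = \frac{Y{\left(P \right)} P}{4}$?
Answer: $19396$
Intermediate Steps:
$M{\left(P \right)} = -2 + \frac{P \left(1 + P\right)}{4}$ ($M{\left(P \right)} = -2 + \frac{\left(1 + P\right) P}{4} = -2 + P \left(1 + P\right) \frac{1}{4} = -2 + \frac{P \left(1 + P\right)}{4}$)
$h = 52$ ($h = \left(-2 + \frac{1}{4} \left(-5\right) \left(1 - 5\right)\right) + 7 \cdot 7 = \left(-2 + \frac{1}{4} \left(-5\right) \left(-4\right)\right) + 49 = \left(-2 + 5\right) + 49 = 3 + 49 = 52$)
$373 h = 373 \cdot 52 = 19396$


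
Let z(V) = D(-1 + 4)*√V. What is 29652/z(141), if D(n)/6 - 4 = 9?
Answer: 4942*√141/1833 ≈ 32.015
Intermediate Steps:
D(n) = 78 (D(n) = 24 + 6*9 = 24 + 54 = 78)
z(V) = 78*√V
29652/z(141) = 29652/((78*√141)) = 29652*(√141/10998) = 4942*√141/1833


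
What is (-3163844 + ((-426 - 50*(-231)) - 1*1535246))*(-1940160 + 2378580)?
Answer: -2055298053720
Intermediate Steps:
(-3163844 + ((-426 - 50*(-231)) - 1*1535246))*(-1940160 + 2378580) = (-3163844 + ((-426 + 11550) - 1535246))*438420 = (-3163844 + (11124 - 1535246))*438420 = (-3163844 - 1524122)*438420 = -4687966*438420 = -2055298053720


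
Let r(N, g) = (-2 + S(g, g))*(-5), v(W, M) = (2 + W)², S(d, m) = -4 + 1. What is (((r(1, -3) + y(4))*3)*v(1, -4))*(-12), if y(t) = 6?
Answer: -10044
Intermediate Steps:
S(d, m) = -3
r(N, g) = 25 (r(N, g) = (-2 - 3)*(-5) = -5*(-5) = 25)
(((r(1, -3) + y(4))*3)*v(1, -4))*(-12) = (((25 + 6)*3)*(2 + 1)²)*(-12) = ((31*3)*3²)*(-12) = (93*9)*(-12) = 837*(-12) = -10044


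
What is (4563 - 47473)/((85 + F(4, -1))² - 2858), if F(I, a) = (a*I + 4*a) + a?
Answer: -21455/1459 ≈ -14.705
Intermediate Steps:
F(I, a) = 5*a + I*a (F(I, a) = (I*a + 4*a) + a = (4*a + I*a) + a = 5*a + I*a)
(4563 - 47473)/((85 + F(4, -1))² - 2858) = (4563 - 47473)/((85 - (5 + 4))² - 2858) = -42910/((85 - 1*9)² - 2858) = -42910/((85 - 9)² - 2858) = -42910/(76² - 2858) = -42910/(5776 - 2858) = -42910/2918 = -42910*1/2918 = -21455/1459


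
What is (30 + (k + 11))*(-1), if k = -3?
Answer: -38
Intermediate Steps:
(30 + (k + 11))*(-1) = (30 + (-3 + 11))*(-1) = (30 + 8)*(-1) = 38*(-1) = -38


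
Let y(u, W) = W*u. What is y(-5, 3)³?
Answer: -3375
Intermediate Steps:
y(-5, 3)³ = (3*(-5))³ = (-15)³ = -3375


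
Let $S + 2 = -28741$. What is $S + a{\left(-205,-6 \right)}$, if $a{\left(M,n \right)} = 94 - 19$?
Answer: $-28668$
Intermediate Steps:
$S = -28743$ ($S = -2 - 28741 = -28743$)
$a{\left(M,n \right)} = 75$
$S + a{\left(-205,-6 \right)} = -28743 + 75 = -28668$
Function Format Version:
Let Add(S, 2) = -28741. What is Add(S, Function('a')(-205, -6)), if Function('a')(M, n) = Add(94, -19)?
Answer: -28668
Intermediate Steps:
S = -28743 (S = Add(-2, -28741) = -28743)
Function('a')(M, n) = 75
Add(S, Function('a')(-205, -6)) = Add(-28743, 75) = -28668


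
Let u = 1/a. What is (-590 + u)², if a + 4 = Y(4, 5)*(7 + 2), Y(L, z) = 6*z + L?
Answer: 31747756041/91204 ≈ 3.4810e+5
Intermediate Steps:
Y(L, z) = L + 6*z
a = 302 (a = -4 + (4 + 6*5)*(7 + 2) = -4 + (4 + 30)*9 = -4 + 34*9 = -4 + 306 = 302)
u = 1/302 ≈ 0.0033113
(-590 + u)² = (-590 + 1/302)² = (-178179/302)² = 31747756041/91204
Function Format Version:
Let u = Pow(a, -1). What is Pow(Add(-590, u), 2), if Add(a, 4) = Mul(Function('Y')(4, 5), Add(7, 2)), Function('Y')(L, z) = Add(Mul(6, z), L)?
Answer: Rational(31747756041, 91204) ≈ 3.4810e+5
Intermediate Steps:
Function('Y')(L, z) = Add(L, Mul(6, z))
a = 302 (a = Add(-4, Mul(Add(4, Mul(6, 5)), Add(7, 2))) = Add(-4, Mul(Add(4, 30), 9)) = Add(-4, Mul(34, 9)) = Add(-4, 306) = 302)
u = Rational(1, 302) (u = Pow(302, -1) = Rational(1, 302) ≈ 0.0033113)
Pow(Add(-590, u), 2) = Pow(Add(-590, Rational(1, 302)), 2) = Pow(Rational(-178179, 302), 2) = Rational(31747756041, 91204)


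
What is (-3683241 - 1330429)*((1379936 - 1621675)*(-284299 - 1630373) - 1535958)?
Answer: -2320573943982745500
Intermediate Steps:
(-3683241 - 1330429)*((1379936 - 1621675)*(-284299 - 1630373) - 1535958) = -5013670*(-241739*(-1914672) - 1535958) = -5013670*(462850894608 - 1535958) = -5013670*462849358650 = -2320573943982745500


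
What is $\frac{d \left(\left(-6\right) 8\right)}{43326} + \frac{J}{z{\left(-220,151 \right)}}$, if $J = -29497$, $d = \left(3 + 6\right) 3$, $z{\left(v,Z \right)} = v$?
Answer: $\frac{70983439}{529540} \approx 134.05$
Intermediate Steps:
$d = 27$ ($d = 9 \cdot 3 = 27$)
$\frac{d \left(\left(-6\right) 8\right)}{43326} + \frac{J}{z{\left(-220,151 \right)}} = \frac{27 \left(\left(-6\right) 8\right)}{43326} - \frac{29497}{-220} = 27 \left(-48\right) \frac{1}{43326} - - \frac{29497}{220} = \left(-1296\right) \frac{1}{43326} + \frac{29497}{220} = - \frac{72}{2407} + \frac{29497}{220} = \frac{70983439}{529540}$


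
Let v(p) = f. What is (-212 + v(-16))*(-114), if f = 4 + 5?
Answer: 23142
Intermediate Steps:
f = 9
v(p) = 9
(-212 + v(-16))*(-114) = (-212 + 9)*(-114) = -203*(-114) = 23142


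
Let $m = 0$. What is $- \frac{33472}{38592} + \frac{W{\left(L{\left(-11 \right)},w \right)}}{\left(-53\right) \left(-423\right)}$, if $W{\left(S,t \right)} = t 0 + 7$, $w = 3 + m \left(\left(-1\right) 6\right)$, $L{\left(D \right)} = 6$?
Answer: $- \frac{434108}{500691} \approx -0.86702$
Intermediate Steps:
$w = 3$ ($w = 3 + 0 \left(\left(-1\right) 6\right) = 3 + 0 \left(-6\right) = 3 + 0 = 3$)
$W{\left(S,t \right)} = 7$ ($W{\left(S,t \right)} = 0 + 7 = 7$)
$- \frac{33472}{38592} + \frac{W{\left(L{\left(-11 \right)},w \right)}}{\left(-53\right) \left(-423\right)} = - \frac{33472}{38592} + \frac{7}{\left(-53\right) \left(-423\right)} = \left(-33472\right) \frac{1}{38592} + \frac{7}{22419} = - \frac{523}{603} + 7 \cdot \frac{1}{22419} = - \frac{523}{603} + \frac{7}{22419} = - \frac{434108}{500691}$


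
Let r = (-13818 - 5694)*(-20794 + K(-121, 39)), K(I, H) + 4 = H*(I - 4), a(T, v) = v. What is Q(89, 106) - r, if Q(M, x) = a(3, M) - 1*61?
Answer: -500931548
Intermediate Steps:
K(I, H) = -4 + H*(-4 + I) (K(I, H) = -4 + H*(I - 4) = -4 + H*(-4 + I))
Q(M, x) = -61 + M (Q(M, x) = M - 1*61 = M - 61 = -61 + M)
r = 500931576 (r = (-13818 - 5694)*(-20794 + (-4 - 4*39 + 39*(-121))) = -19512*(-20794 + (-4 - 156 - 4719)) = -19512*(-20794 - 4879) = -19512*(-25673) = 500931576)
Q(89, 106) - r = (-61 + 89) - 1*500931576 = 28 - 500931576 = -500931548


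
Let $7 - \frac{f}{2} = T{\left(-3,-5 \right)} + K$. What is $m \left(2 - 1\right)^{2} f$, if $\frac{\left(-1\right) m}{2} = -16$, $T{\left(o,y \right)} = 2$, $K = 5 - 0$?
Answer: $0$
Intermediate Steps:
$K = 5$ ($K = 5 + 0 = 5$)
$m = 32$ ($m = \left(-2\right) \left(-16\right) = 32$)
$f = 0$ ($f = 14 - 2 \left(2 + 5\right) = 14 - 14 = 0$)
$m \left(2 - 1\right)^{2} f = 32 \left(2 - 1\right)^{2} \cdot 0 = 32 \cdot 1^{2} \cdot 0 = 32 \cdot 1 \cdot 0 = 32 \cdot 0 = 0$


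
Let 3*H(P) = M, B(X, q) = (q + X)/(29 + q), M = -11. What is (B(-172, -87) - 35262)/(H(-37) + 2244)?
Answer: -6134811/389818 ≈ -15.738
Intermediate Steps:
B(X, q) = (X + q)/(29 + q)
H(P) = -11/3 (H(P) = (⅓)*(-11) = -11/3)
(B(-172, -87) - 35262)/(H(-37) + 2244) = ((-172 - 87)/(29 - 87) - 35262)/(-11/3 + 2244) = (-259/(-58) - 35262)/(6721/3) = (-1/58*(-259) - 35262)*(3/6721) = (259/58 - 35262)*(3/6721) = -2044937/58*3/6721 = -6134811/389818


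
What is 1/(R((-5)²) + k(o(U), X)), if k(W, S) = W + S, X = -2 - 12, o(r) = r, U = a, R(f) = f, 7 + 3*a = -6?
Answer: 3/20 ≈ 0.15000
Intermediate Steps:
a = -13/3 (a = -7/3 + (⅓)*(-6) = -7/3 - 2 = -13/3 ≈ -4.3333)
U = -13/3 ≈ -4.3333
X = -14
k(W, S) = S + W
1/(R((-5)²) + k(o(U), X)) = 1/((-5)² + (-14 - 13/3)) = 1/(25 - 55/3) = 1/(20/3) = 3/20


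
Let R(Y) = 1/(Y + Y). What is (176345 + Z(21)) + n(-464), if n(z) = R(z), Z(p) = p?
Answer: 163667647/928 ≈ 1.7637e+5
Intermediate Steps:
R(Y) = 1/(2*Y)
n(z) = 1/(2*z)
(176345 + Z(21)) + n(-464) = (176345 + 21) + (½)/(-464) = 176366 + (½)*(-1/464) = 176366 - 1/928 = 163667647/928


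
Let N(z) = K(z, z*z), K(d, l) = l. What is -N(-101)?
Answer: -10201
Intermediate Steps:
N(z) = z**2 (N(z) = z*z = z**2)
-N(-101) = -1*(-101)**2 = -1*10201 = -10201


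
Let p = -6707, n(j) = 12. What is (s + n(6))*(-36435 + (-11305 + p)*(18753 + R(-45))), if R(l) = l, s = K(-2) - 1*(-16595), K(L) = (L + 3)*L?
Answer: -5595966879255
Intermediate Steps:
K(L) = L*(3 + L) (K(L) = (3 + L)*L = L*(3 + L))
s = 16593 (s = -2*(3 - 2) - 1*(-16595) = -2*1 + 16595 = -2 + 16595 = 16593)
(s + n(6))*(-36435 + (-11305 + p)*(18753 + R(-45))) = (16593 + 12)*(-36435 + (-11305 - 6707)*(18753 - 45)) = 16605*(-36435 - 18012*18708) = 16605*(-36435 - 336968496) = 16605*(-337004931) = -5595966879255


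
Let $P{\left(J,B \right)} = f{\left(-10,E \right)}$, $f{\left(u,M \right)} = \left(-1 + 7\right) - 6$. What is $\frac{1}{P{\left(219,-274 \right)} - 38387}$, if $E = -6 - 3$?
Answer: $- \frac{1}{38387} \approx -2.605 \cdot 10^{-5}$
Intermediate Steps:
$E = -9$
$f{\left(u,M \right)} = 0$ ($f{\left(u,M \right)} = 6 - 6 = 0$)
$P{\left(J,B \right)} = 0$
$\frac{1}{P{\left(219,-274 \right)} - 38387} = \frac{1}{0 - 38387} = \frac{1}{-38387} = - \frac{1}{38387}$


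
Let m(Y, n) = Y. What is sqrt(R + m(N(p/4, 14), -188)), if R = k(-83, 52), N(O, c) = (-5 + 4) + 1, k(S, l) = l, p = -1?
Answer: 2*sqrt(13) ≈ 7.2111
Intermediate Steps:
N(O, c) = 0 (N(O, c) = -1 + 1 = 0)
R = 52
sqrt(R + m(N(p/4, 14), -188)) = sqrt(52 + 0) = sqrt(52) = 2*sqrt(13)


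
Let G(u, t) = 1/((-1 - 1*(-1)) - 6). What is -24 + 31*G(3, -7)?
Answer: -175/6 ≈ -29.167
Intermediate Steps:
G(u, t) = -1/6 (G(u, t) = 1/((-1 + 1) - 6) = 1/(0 - 6) = 1/(-6) = -1/6)
-24 + 31*G(3, -7) = -24 + 31*(-1/6) = -24 - 31/6 = -175/6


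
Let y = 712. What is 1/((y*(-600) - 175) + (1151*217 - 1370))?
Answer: -1/178978 ≈ -5.5873e-6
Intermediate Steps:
1/((y*(-600) - 175) + (1151*217 - 1370)) = 1/((712*(-600) - 175) + (1151*217 - 1370)) = 1/((-427200 - 175) + (249767 - 1370)) = 1/(-427375 + 248397) = 1/(-178978) = -1/178978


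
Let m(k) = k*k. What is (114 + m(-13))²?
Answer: 80089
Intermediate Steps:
m(k) = k²
(114 + m(-13))² = (114 + (-13)²)² = (114 + 169)² = 283² = 80089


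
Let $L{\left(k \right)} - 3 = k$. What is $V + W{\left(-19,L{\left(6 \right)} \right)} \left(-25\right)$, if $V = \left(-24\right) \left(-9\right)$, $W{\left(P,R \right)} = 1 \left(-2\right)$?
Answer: $266$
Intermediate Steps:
$L{\left(k \right)} = 3 + k$
$W{\left(P,R \right)} = -2$
$V = 216$
$V + W{\left(-19,L{\left(6 \right)} \right)} \left(-25\right) = 216 - -50 = 216 + 50 = 266$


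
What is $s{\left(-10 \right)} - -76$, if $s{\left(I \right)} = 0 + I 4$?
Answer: $36$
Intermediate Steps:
$s{\left(I \right)} = 4 I$ ($s{\left(I \right)} = 0 + 4 I = 4 I$)
$s{\left(-10 \right)} - -76 = 4 \left(-10\right) - -76 = -40 + 76 = 36$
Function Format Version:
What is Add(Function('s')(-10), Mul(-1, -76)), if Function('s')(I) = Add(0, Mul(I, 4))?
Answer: 36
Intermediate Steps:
Function('s')(I) = Mul(4, I) (Function('s')(I) = Add(0, Mul(4, I)) = Mul(4, I))
Add(Function('s')(-10), Mul(-1, -76)) = Add(Mul(4, -10), Mul(-1, -76)) = Add(-40, 76) = 36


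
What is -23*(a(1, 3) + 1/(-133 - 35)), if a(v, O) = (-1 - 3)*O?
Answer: 46391/168 ≈ 276.14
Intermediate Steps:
a(v, O) = -4*O
-23*(a(1, 3) + 1/(-133 - 35)) = -23*(-4*3 + 1/(-133 - 35)) = -23*(-12 + 1/(-168)) = -23*(-12 - 1/168) = -23*(-2017/168) = 46391/168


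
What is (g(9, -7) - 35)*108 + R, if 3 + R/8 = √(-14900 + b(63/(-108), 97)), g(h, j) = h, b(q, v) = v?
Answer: -2832 + 8*I*√14803 ≈ -2832.0 + 973.34*I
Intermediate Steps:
R = -24 + 8*I*√14803 (R = -24 + 8*√(-14900 + 97) = -24 + 8*√(-14803) = -24 + 8*(I*√14803) = -24 + 8*I*√14803 ≈ -24.0 + 973.34*I)
(g(9, -7) - 35)*108 + R = (9 - 35)*108 + (-24 + 8*I*√14803) = -26*108 + (-24 + 8*I*√14803) = -2808 + (-24 + 8*I*√14803) = -2832 + 8*I*√14803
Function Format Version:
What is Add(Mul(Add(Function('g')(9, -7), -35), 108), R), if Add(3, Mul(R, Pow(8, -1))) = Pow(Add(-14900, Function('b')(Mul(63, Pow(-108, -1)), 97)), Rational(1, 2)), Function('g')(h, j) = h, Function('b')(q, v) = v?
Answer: Add(-2832, Mul(8, I, Pow(14803, Rational(1, 2)))) ≈ Add(-2832.0, Mul(973.34, I))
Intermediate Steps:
R = Add(-24, Mul(8, I, Pow(14803, Rational(1, 2)))) (R = Add(-24, Mul(8, Pow(Add(-14900, 97), Rational(1, 2)))) = Add(-24, Mul(8, Pow(-14803, Rational(1, 2)))) = Add(-24, Mul(8, Mul(I, Pow(14803, Rational(1, 2))))) = Add(-24, Mul(8, I, Pow(14803, Rational(1, 2)))) ≈ Add(-24.000, Mul(973.34, I)))
Add(Mul(Add(Function('g')(9, -7), -35), 108), R) = Add(Mul(Add(9, -35), 108), Add(-24, Mul(8, I, Pow(14803, Rational(1, 2))))) = Add(Mul(-26, 108), Add(-24, Mul(8, I, Pow(14803, Rational(1, 2))))) = Add(-2808, Add(-24, Mul(8, I, Pow(14803, Rational(1, 2))))) = Add(-2832, Mul(8, I, Pow(14803, Rational(1, 2))))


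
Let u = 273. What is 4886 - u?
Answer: 4613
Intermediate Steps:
4886 - u = 4886 - 1*273 = 4886 - 273 = 4613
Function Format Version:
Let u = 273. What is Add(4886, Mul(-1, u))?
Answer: 4613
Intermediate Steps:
Add(4886, Mul(-1, u)) = Add(4886, Mul(-1, 273)) = Add(4886, -273) = 4613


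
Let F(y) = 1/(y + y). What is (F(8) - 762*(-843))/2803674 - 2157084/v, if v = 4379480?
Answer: -6469062006437/24557268419040 ≈ -0.26343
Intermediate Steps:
F(y) = 1/(2*y)
(F(8) - 762*(-843))/2803674 - 2157084/v = ((½)/8 - 762*(-843))/2803674 - 2157084/4379480 = ((½)*(⅛) + 642366)*(1/2803674) - 2157084*1/4379480 = (1/16 + 642366)*(1/2803674) - 539271/1094870 = (10277857/16)*(1/2803674) - 539271/1094870 = 10277857/44858784 - 539271/1094870 = -6469062006437/24557268419040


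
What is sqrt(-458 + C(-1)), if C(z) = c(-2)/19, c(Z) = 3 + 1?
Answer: I*sqrt(165262)/19 ≈ 21.396*I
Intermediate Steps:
c(Z) = 4
C(z) = 4/19
sqrt(-458 + C(-1)) = sqrt(-458 + 4/19) = sqrt(-8698/19) = I*sqrt(165262)/19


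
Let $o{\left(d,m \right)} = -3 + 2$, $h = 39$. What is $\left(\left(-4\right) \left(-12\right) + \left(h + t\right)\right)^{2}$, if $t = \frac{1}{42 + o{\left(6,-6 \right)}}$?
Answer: $\frac{12730624}{1681} \approx 7573.2$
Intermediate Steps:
$o{\left(d,m \right)} = -1$
$t = \frac{1}{41}$ ($t = \frac{1}{42 - 1} = \frac{1}{41} \approx 0.02439$)
$\left(\left(-4\right) \left(-12\right) + \left(h + t\right)\right)^{2} = \left(\left(-4\right) \left(-12\right) + \left(39 + \frac{1}{41}\right)\right)^{2} = \left(48 + \frac{1600}{41}\right)^{2} = \left(\frac{3568}{41}\right)^{2} = \frac{12730624}{1681}$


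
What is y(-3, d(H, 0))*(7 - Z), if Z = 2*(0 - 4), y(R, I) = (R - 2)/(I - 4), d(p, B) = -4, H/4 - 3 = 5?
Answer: 75/8 ≈ 9.3750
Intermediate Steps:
H = 32 (H = 12 + 4*5 = 12 + 20 = 32)
y(R, I) = (-2 + R)/(-4 + I)
Z = -8 (Z = 2*(-4) = -8)
y(-3, d(H, 0))*(7 - Z) = ((-2 - 3)/(-4 - 4))*(7 - 1*(-8)) = (-5/(-8))*(7 + 8) = -⅛*(-5)*15 = (5/8)*15 = 75/8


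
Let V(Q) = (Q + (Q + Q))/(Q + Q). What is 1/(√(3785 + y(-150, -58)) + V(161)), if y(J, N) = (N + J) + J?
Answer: -6/13699 + 4*√3427/13699 ≈ 0.016655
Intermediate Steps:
y(J, N) = N + 2*J (y(J, N) = (J + N) + J = N + 2*J)
V(Q) = 3/2 (V(Q) = (Q + 2*Q)/((2*Q)) = (3*Q)*(1/(2*Q)) = 3/2)
1/(√(3785 + y(-150, -58)) + V(161)) = 1/(√(3785 + (-58 + 2*(-150))) + 3/2) = 1/(√(3785 + (-58 - 300)) + 3/2) = 1/(√(3785 - 358) + 3/2) = 1/(√3427 + 3/2) = 1/(3/2 + √3427)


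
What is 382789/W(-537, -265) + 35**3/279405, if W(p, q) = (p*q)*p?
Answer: 10061775782/67782575295 ≈ 0.14844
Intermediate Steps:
W(p, q) = q*p**2
382789/W(-537, -265) + 35**3/279405 = 382789/((-265*(-537)**2)) + 35**3/279405 = 382789/((-265*288369)) + 42875*(1/279405) = 382789/(-76417785) + 1225/7983 = 382789*(-1/76417785) + 1225/7983 = -382789/76417785 + 1225/7983 = 10061775782/67782575295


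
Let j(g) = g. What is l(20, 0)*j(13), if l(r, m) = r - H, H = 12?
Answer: 104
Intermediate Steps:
l(r, m) = -12 + r (l(r, m) = r - 1*12 = r - 12 = -12 + r)
l(20, 0)*j(13) = (-12 + 20)*13 = 8*13 = 104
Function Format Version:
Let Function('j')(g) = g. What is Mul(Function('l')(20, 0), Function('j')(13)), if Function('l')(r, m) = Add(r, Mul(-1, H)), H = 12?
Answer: 104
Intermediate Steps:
Function('l')(r, m) = Add(-12, r) (Function('l')(r, m) = Add(r, Mul(-1, 12)) = Add(r, -12) = Add(-12, r))
Mul(Function('l')(20, 0), Function('j')(13)) = Mul(Add(-12, 20), 13) = Mul(8, 13) = 104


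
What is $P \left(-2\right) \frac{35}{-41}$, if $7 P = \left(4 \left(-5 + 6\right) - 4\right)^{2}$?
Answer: $0$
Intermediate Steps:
$P = 0$ ($P = \frac{\left(4 \left(-5 + 6\right) - 4\right)^{2}}{7} = \frac{\left(4 \cdot 1 - 4\right)^{2}}{7} = \frac{\left(4 - 4\right)^{2}}{7} = \frac{0^{2}}{7} = \frac{1}{7} \cdot 0 = 0$)
$P \left(-2\right) \frac{35}{-41} = 0 \left(-2\right) \frac{35}{-41} = 0 \cdot 35 \left(- \frac{1}{41}\right) = 0 \left(- \frac{35}{41}\right) = 0$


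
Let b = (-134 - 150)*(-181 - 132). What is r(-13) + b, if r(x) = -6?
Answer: 88886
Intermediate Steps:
b = 88892 (b = -284*(-313) = 88892)
r(-13) + b = -6 + 88892 = 88886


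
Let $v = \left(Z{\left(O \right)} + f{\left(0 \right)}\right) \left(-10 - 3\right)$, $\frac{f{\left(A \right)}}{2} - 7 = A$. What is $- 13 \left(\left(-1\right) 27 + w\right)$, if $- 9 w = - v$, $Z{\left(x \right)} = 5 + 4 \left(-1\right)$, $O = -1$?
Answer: $\frac{1898}{3} \approx 632.67$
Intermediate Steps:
$Z{\left(x \right)} = 1$ ($Z{\left(x \right)} = 5 - 4 = 1$)
$f{\left(A \right)} = 14 + 2 A$
$v = -195$ ($v = \left(1 + \left(14 + 2 \cdot 0\right)\right) \left(-10 - 3\right) = \left(1 + \left(14 + 0\right)\right) \left(-13\right) = \left(1 + 14\right) \left(-13\right) = 15 \left(-13\right) = -195$)
$w = - \frac{65}{3}$ ($w = - \frac{\left(-1\right) \left(-195\right)}{9} = \left(- \frac{1}{9}\right) 195 = - \frac{65}{3} \approx -21.667$)
$- 13 \left(\left(-1\right) 27 + w\right) = - 13 \left(\left(-1\right) 27 - \frac{65}{3}\right) = - 13 \left(-27 - \frac{65}{3}\right) = \left(-13\right) \left(- \frac{146}{3}\right) = \frac{1898}{3}$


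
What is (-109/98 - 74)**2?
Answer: 54184321/9604 ≈ 5641.9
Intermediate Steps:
(-109/98 - 74)**2 = (-7361/98)**2 = 54184321/9604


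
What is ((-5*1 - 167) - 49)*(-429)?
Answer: 94809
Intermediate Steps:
((-5*1 - 167) - 49)*(-429) = ((-5 - 167) - 49)*(-429) = (-172 - 49)*(-429) = -221*(-429) = 94809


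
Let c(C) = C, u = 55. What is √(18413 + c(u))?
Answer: 18*√57 ≈ 135.90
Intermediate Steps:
√(18413 + c(u)) = √(18413 + 55) = √18468 = 18*√57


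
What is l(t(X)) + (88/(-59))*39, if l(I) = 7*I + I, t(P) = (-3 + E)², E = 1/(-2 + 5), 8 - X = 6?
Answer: -680/531 ≈ -1.2806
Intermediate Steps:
X = 2 (X = 8 - 1*6 = 8 - 6 = 2)
E = ⅓ (E = 1/3 = ⅓ ≈ 0.33333)
t(P) = 64/9 (t(P) = (-3 + ⅓)² = (-8/3)² = 64/9)
l(I) = 8*I
l(t(X)) + (88/(-59))*39 = 8*(64/9) + (88/(-59))*39 = 512/9 + (88*(-1/59))*39 = 512/9 - 88/59*39 = 512/9 - 3432/59 = -680/531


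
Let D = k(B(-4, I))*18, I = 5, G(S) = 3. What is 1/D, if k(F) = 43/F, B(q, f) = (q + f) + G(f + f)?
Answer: 2/387 ≈ 0.0051680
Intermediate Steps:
B(q, f) = 3 + f + q (B(q, f) = (q + f) + 3 = (f + q) + 3 = 3 + f + q)
D = 387/2 (D = (43/(3 + 5 - 4))*18 = (43/4)*18 = 387/2 ≈ 193.50)
1/D = 1/(387/2) = 2/387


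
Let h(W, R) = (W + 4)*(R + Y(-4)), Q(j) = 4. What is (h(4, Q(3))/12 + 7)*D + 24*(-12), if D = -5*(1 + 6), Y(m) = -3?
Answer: -1669/3 ≈ -556.33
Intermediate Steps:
D = -35 (D = -5*7 = -35)
h(W, R) = (-3 + R)*(4 + W) (h(W, R) = (W + 4)*(R - 3) = (4 + W)*(-3 + R) = (-3 + R)*(4 + W))
(h(4, Q(3))/12 + 7)*D + 24*(-12) = ((-12 - 3*4 + 4*4 + 4*4)/12 + 7)*(-35) + 24*(-12) = ((-12 - 12 + 16 + 16)*(1/12) + 7)*(-35) - 288 = (8*(1/12) + 7)*(-35) - 288 = (⅔ + 7)*(-35) - 288 = (23/3)*(-35) - 288 = -805/3 - 288 = -1669/3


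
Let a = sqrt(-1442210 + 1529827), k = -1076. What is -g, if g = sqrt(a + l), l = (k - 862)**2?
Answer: -sqrt(3755844 + sqrt(87617)) ≈ -1938.1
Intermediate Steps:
a = sqrt(87617) ≈ 296.00
l = 3755844 (l = (-1076 - 862)**2 = (-1938)**2 = 3755844)
g = sqrt(3755844 + sqrt(87617)) (g = sqrt(sqrt(87617) + 3755844) = sqrt(3755844 + sqrt(87617)) ≈ 1938.1)
-g = -sqrt(3755844 + sqrt(87617))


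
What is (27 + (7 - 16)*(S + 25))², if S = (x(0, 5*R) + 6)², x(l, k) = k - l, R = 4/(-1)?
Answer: 3849444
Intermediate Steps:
R = -4 (R = 4*(-1) = -4)
S = 196 (S = ((5*(-4) - 1*0) + 6)² = ((-20 + 0) + 6)² = (-20 + 6)² = (-14)² = 196)
(27 + (7 - 16)*(S + 25))² = (27 + (7 - 16)*(196 + 25))² = (27 - 9*221)² = (27 - 1989)² = (-1962)² = 3849444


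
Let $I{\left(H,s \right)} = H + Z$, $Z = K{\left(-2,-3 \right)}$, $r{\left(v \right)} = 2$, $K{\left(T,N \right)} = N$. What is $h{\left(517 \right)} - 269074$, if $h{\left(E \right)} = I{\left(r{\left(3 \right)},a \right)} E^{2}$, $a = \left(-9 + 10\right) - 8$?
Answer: $-536363$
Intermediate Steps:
$Z = -3$
$a = -7$ ($a = 1 - 8 = -7$)
$I{\left(H,s \right)} = -3 + H$ ($I{\left(H,s \right)} = H - 3 = -3 + H$)
$h{\left(E \right)} = - E^{2}$ ($h{\left(E \right)} = \left(-3 + 2\right) E^{2} = - E^{2}$)
$h{\left(517 \right)} - 269074 = - 517^{2} - 269074 = \left(-1\right) 267289 - 269074 = -267289 - 269074 = -536363$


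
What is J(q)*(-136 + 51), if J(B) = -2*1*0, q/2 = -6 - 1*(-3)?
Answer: 0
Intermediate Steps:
q = -6 (q = 2*(-6 - 1*(-3)) = 2*(-6 + 3) = 2*(-3) = -6)
J(B) = 0 (J(B) = -2*0 = 0)
J(q)*(-136 + 51) = 0*(-136 + 51) = 0*(-85) = 0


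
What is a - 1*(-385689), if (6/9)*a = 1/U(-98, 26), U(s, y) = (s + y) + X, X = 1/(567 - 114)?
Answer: 25158492111/65230 ≈ 3.8569e+5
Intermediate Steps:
X = 1/453 ≈ 0.0022075
U(s, y) = 1/453 + s + y (U(s, y) = (s + y) + 1/453 = 1/453 + s + y)
a = -1359/65230 (a = 3/(2*(1/453 - 98 + 26)) = 3/(2*(-32615/453)) = (3/2)*(-453/32615) = -1359/65230 ≈ -0.020834)
a - 1*(-385689) = -1359/65230 - 1*(-385689) = -1359/65230 + 385689 = 25158492111/65230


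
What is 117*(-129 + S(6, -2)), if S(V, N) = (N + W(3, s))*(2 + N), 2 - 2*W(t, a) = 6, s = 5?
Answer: -15093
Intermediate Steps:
W(t, a) = -2 (W(t, a) = 1 - 1/2*6 = 1 - 3 = -2)
S(V, N) = (-2 + N)*(2 + N) (S(V, N) = (N - 2)*(2 + N) = (-2 + N)*(2 + N))
117*(-129 + S(6, -2)) = 117*(-129 + (-4 + (-2)**2)) = 117*(-129 + (-4 + 4)) = 117*(-129 + 0) = 117*(-129) = -15093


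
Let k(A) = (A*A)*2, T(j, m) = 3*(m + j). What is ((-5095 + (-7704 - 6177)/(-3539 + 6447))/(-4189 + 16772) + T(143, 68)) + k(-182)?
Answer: 2447252185543/36591364 ≈ 66881.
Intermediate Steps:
T(j, m) = 3*j + 3*m (T(j, m) = 3*(j + m) = 3*j + 3*m)
k(A) = 2*A² (k(A) = A²*2 = 2*A²)
((-5095 + (-7704 - 6177)/(-3539 + 6447))/(-4189 + 16772) + T(143, 68)) + k(-182) = ((-5095 + (-7704 - 6177)/(-3539 + 6447))/(-4189 + 16772) + (3*143 + 3*68)) + 2*(-182)² = ((-5095 - 13881/2908)/12583 + (429 + 204)) + 2*33124 = ((-5095 - 13881*1/2908)*(1/12583) + 633) + 66248 = ((-5095 - 13881/2908)*(1/12583) + 633) + 66248 = (-14830141/2908*1/12583 + 633) + 66248 = (-14830141/36591364 + 633) + 66248 = 23147503271/36591364 + 66248 = 2447252185543/36591364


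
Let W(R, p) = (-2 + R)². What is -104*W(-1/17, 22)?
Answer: -127400/289 ≈ -440.83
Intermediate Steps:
-104*W(-1/17, 22) = -104*(-2 - 1/17)² = -104*(-35/17)² = -104*1225/289 = -127400/289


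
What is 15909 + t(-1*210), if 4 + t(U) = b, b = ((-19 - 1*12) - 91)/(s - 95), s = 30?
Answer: 1033947/65 ≈ 15907.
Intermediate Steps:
b = 122/65 (b = ((-19 - 1*12) - 91)/(30 - 95) = ((-19 - 12) - 91)/(-65) = (-31 - 91)*(-1/65) = -122*(-1/65) = 122/65 ≈ 1.8769)
t(U) = -138/65 (t(U) = -4 + 122/65 = -138/65)
15909 + t(-1*210) = 15909 - 138/65 = 1033947/65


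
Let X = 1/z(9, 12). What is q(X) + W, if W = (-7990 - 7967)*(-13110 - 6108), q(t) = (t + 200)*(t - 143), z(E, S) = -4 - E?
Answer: 51820980654/169 ≈ 3.0663e+8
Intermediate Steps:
X = -1/13 (X = 1/(-4 - 1*9) = 1/(-4 - 9) = 1/(-13) = -1/13 ≈ -0.076923)
q(t) = (-143 + t)*(200 + t) (q(t) = (200 + t)*(-143 + t) = (-143 + t)*(200 + t))
W = 306661626 (W = -15957*(-19218) = 306661626)
q(X) + W = (-28600 + (-1/13)² + 57*(-1/13)) + 306661626 = (-28600 + 1/169 - 57/13) + 306661626 = -4834140/169 + 306661626 = 51820980654/169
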